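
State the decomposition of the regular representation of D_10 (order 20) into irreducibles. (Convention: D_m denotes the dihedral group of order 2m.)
Each irreducible V_i of dimension d_i appears with multiplicity d_i, i.e. rho_reg = (direct sum over all irreducibles V_i) d_i V_i. The irreducible dimensions for D_10 are 1, 1, 1, 1, 2, 2, 2, 2: 4 irreducibles of dimension 1, each with multiplicity 1; 4 irreducibles of dimension 2, each with multiplicity 2. Total dimension 4*1*1 + 4*2*2 = 20 = |G|.

Working: General theorem: in the regular representation of a finite group G, each irreducible appears with multiplicity equal to its dimension. Check: dim(rho_reg) = sum d_i^2 = 1 + 1 + 1 + 1 + 4 + 4 + 4 + 4 = 20 = |G|.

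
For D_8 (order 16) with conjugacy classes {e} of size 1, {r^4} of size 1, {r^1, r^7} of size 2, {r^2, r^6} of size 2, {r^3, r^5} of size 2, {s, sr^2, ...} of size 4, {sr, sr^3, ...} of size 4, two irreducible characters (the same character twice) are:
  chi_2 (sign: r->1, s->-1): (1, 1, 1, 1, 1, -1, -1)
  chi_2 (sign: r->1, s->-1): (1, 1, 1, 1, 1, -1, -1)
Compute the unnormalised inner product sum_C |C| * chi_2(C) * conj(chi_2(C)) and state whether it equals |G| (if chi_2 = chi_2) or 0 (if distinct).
Sum = 16 = |G| = 16; so <chi_2, chi_2> = 1 (norm-1 confirms irreducibility).

Derivation: Compute term by term over conjugacy classes (|C| * chi_2(C) * conj(chi_2(C))):
  1*(1)*conj(1) + 1*(1)*conj(1) + 2*(1)*conj(1) + 2*(1)*conj(1) + 2*(1)*conj(1) + 4*(-1)*conj(-1) + 4*(-1)*conj(-1)
  = (1) + (1) + (2) + (2) + (2) + (4) + (4)
  = 16.
Dividing by |G| = 16 gives 16/16 = 1, matching the row-orthogonality relation <chi_2, chi_2> = [chi_2 = chi_2].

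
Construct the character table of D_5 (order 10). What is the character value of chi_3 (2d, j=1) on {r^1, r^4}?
Conjugacy classes: {e} of size 1, {r^1, r^4} of size 2, {r^2, r^3} of size 2, {s, sr, ..., sr^4} of size 5.
Character table:
  irrep \ class              {e} (size 1)  {r^1, r^4} (size 2)  {r^2, r^3} (size 2)  {s, sr, ..., sr^4} (size 5)
  chi_1 (triv)               1             1                    1                    1                          
  chi_2 (sign: r->1, s->-1)  1             1                    1                    -1                         
  chi_3 (2d, j=1)            2             -1/2 + sqrt(5)/2     -sqrt(5)/2 - 1/2     0                          
  chi_4 (2d, j=2)            2             -sqrt(5)/2 - 1/2     -1/2 + sqrt(5)/2     0                          

Spot check: chi_3 (2d, j=1) on {r^1, r^4} = -1/2 + sqrt(5)/2.

Justification: D_5 has order 2*5 = 10 with 4 conjugacy classes, hence 4 irreducibles. Sum of squared dims 1 + 1 + 4 + 4 = 10 = |G|. Linear characters come from the abelianisation; the 2-dimensional irreps have character r^k -> 2*cos(2*pi*j*k/5), reflections -> 0.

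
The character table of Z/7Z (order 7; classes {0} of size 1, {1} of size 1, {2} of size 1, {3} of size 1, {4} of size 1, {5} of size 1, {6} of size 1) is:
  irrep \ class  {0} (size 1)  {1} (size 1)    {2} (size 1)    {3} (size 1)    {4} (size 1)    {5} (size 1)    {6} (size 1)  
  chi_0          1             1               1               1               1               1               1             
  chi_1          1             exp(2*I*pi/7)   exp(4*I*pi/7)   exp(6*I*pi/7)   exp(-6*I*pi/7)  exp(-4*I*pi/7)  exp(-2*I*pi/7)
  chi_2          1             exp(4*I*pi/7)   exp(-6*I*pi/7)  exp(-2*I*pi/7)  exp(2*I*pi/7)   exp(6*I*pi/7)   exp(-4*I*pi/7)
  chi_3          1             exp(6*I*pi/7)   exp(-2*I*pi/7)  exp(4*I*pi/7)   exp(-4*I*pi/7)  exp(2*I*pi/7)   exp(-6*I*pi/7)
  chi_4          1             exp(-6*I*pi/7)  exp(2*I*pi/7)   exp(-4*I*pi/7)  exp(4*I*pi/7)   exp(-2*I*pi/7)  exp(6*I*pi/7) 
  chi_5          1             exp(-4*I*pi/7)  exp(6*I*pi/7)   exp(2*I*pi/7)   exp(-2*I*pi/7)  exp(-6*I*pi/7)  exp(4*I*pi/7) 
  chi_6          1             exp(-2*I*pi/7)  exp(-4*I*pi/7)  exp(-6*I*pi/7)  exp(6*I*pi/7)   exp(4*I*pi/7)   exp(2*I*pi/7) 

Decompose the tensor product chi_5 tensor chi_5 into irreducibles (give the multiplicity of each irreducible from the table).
chi_5 tensor chi_5 = chi_3 (all other irreducibles have multiplicity 0).

Working: The character of a tensor product is the pointwise product (chi_5 * chi_5)(C) = chi_5(C) * chi_5(C):
  {0}: (1)*(1), {1}: (exp(-4*I*pi/7))*(exp(-4*I*pi/7)), {2}: (exp(6*I*pi/7))*(exp(6*I*pi/7)), {3}: (exp(2*I*pi/7))*(exp(2*I*pi/7)), {4}: (exp(-2*I*pi/7))*(exp(-2*I*pi/7)), {5}: (exp(-6*I*pi/7))*(exp(-6*I*pi/7)), {6}: (exp(4*I*pi/7))*(exp(4*I*pi/7))
so (chi_5 * chi_5) takes values
  {0} -> 1, {1} -> exp(6*I*pi/7), {2} -> exp(-2*I*pi/7), {3} -> exp(4*I*pi/7), {4} -> exp(-4*I*pi/7), {5} -> exp(2*I*pi/7), {6} -> exp(-6*I*pi/7).
Now take the inner product of this character with each irreducible chi from the table, <chi_5*chi_5, chi> = (1/7) sum_C |C| (chi_5*chi_5)(C) conj(chi(C)):
  <chi_5*chi_5, chi_0> = (1/7)[1*(1)*conj(1) + 1*(exp(6*I*pi/7))*conj(1) + 1*(exp(-2*I*pi/7))*conj(1) + 1*(exp(4*I*pi/7))*conj(1) + 1*(exp(-4*I*pi/7))*conj(1) + 1*(exp(2*I*pi/7))*conj(1) + 1*(exp(-6*I*pi/7))*conj(1)]
      = (1/7)[(1) + (exp(6*I*pi/7)) + (exp(-2*I*pi/7)) + (exp(4*I*pi/7)) + (exp(-4*I*pi/7)) + (exp(2*I*pi/7)) + (exp(-6*I*pi/7))] = 0/7 = 0
  <chi_5*chi_5, chi_1> = (1/7)[1*(1)*conj(1) + 1*(exp(6*I*pi/7))*conj(exp(2*I*pi/7)) + 1*(exp(-2*I*pi/7))*conj(exp(4*I*pi/7)) + 1*(exp(4*I*pi/7))*conj(exp(6*I*pi/7)) + 1*(exp(-4*I*pi/7))*conj(exp(-6*I*pi/7)) + 1*(exp(2*I*pi/7))*conj(exp(-4*I*pi/7)) + 1*(exp(-6*I*pi/7))*conj(exp(-2*I*pi/7))]
      = (1/7)[(1) + (exp(4*I*pi/7)) + (exp(-6*I*pi/7)) + (exp(-2*I*pi/7)) + (exp(2*I*pi/7)) + (exp(6*I*pi/7)) + (exp(-4*I*pi/7))] = 0/7 = 0
  <chi_5*chi_5, chi_2> = (1/7)[1*(1)*conj(1) + 1*(exp(6*I*pi/7))*conj(exp(4*I*pi/7)) + 1*(exp(-2*I*pi/7))*conj(exp(-6*I*pi/7)) + 1*(exp(4*I*pi/7))*conj(exp(-2*I*pi/7)) + 1*(exp(-4*I*pi/7))*conj(exp(2*I*pi/7)) + 1*(exp(2*I*pi/7))*conj(exp(6*I*pi/7)) + 1*(exp(-6*I*pi/7))*conj(exp(-4*I*pi/7))]
      = (1/7)[(1) + (exp(2*I*pi/7)) + (exp(4*I*pi/7)) + (exp(6*I*pi/7)) + (exp(-6*I*pi/7)) + (exp(-4*I*pi/7)) + (exp(-2*I*pi/7))] = 0/7 = 0
  <chi_5*chi_5, chi_3> = (1/7)[1*(1)*conj(1) + 1*(exp(6*I*pi/7))*conj(exp(6*I*pi/7)) + 1*(exp(-2*I*pi/7))*conj(exp(-2*I*pi/7)) + 1*(exp(4*I*pi/7))*conj(exp(4*I*pi/7)) + 1*(exp(-4*I*pi/7))*conj(exp(-4*I*pi/7)) + 1*(exp(2*I*pi/7))*conj(exp(2*I*pi/7)) + 1*(exp(-6*I*pi/7))*conj(exp(-6*I*pi/7))]
      = (1/7)[(1) + (1) + (1) + (1) + (1) + (1) + (1)] = 7/7 = 1
  <chi_5*chi_5, chi_4> = (1/7)[1*(1)*conj(1) + 1*(exp(6*I*pi/7))*conj(exp(-6*I*pi/7)) + 1*(exp(-2*I*pi/7))*conj(exp(2*I*pi/7)) + 1*(exp(4*I*pi/7))*conj(exp(-4*I*pi/7)) + 1*(exp(-4*I*pi/7))*conj(exp(4*I*pi/7)) + 1*(exp(2*I*pi/7))*conj(exp(-2*I*pi/7)) + 1*(exp(-6*I*pi/7))*conj(exp(6*I*pi/7))]
      = (1/7)[(1) + (exp(-2*I*pi/7)) + (exp(-4*I*pi/7)) + (exp(-6*I*pi/7)) + (exp(6*I*pi/7)) + (exp(4*I*pi/7)) + (exp(2*I*pi/7))] = 0/7 = 0
  <chi_5*chi_5, chi_5> = (1/7)[1*(1)*conj(1) + 1*(exp(6*I*pi/7))*conj(exp(-4*I*pi/7)) + 1*(exp(-2*I*pi/7))*conj(exp(6*I*pi/7)) + 1*(exp(4*I*pi/7))*conj(exp(2*I*pi/7)) + 1*(exp(-4*I*pi/7))*conj(exp(-2*I*pi/7)) + 1*(exp(2*I*pi/7))*conj(exp(-6*I*pi/7)) + 1*(exp(-6*I*pi/7))*conj(exp(4*I*pi/7))]
      = (1/7)[(1) + (exp(-4*I*pi/7)) + (exp(6*I*pi/7)) + (exp(2*I*pi/7)) + (exp(-2*I*pi/7)) + (exp(-6*I*pi/7)) + (exp(4*I*pi/7))] = 0/7 = 0
  <chi_5*chi_5, chi_6> = (1/7)[1*(1)*conj(1) + 1*(exp(6*I*pi/7))*conj(exp(-2*I*pi/7)) + 1*(exp(-2*I*pi/7))*conj(exp(-4*I*pi/7)) + 1*(exp(4*I*pi/7))*conj(exp(-6*I*pi/7)) + 1*(exp(-4*I*pi/7))*conj(exp(6*I*pi/7)) + 1*(exp(2*I*pi/7))*conj(exp(4*I*pi/7)) + 1*(exp(-6*I*pi/7))*conj(exp(2*I*pi/7))]
      = (1/7)[(1) + (exp(-6*I*pi/7)) + (exp(2*I*pi/7)) + (exp(-4*I*pi/7)) + (exp(4*I*pi/7)) + (exp(-2*I*pi/7)) + (exp(6*I*pi/7))] = 0/7 = 0
(Exp terms are combined using exp(i*s)*conj(exp(i*t)) = exp(i*(s-t)), and sums of them are collapsed using the identity that for every m > 1 the m distinct m-th roots of unity sum to 0, e.g. 1 + exp(2*I*pi/3) + exp(-2*I*pi/3) = 0.)
Hence the multiplicities are chi_3: 1. Dimension check: dim(chi_5)*dim(chi_5) = 1*1 = 1 and sum (mult * dim) = 1*1 = 1.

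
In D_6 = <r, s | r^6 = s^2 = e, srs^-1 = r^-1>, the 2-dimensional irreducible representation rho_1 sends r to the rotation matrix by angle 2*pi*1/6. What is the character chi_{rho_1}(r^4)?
chi_{rho_1}(r^4) = 2*cos(2*pi*1*4/6) = -1

Solution. rho_1(r^4) is rotation by angle 2*pi*1*4/6, whose trace is 2*cos(2*pi*1*4/6) = -1.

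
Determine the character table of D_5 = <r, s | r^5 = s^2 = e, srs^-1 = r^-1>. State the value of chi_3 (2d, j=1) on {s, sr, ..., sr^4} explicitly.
Conjugacy classes: {e} of size 1, {r^1, r^4} of size 2, {r^2, r^3} of size 2, {s, sr, ..., sr^4} of size 5.
Character table:
  irrep \ class              {e} (size 1)  {r^1, r^4} (size 2)  {r^2, r^3} (size 2)  {s, sr, ..., sr^4} (size 5)
  chi_1 (triv)               1             1                    1                    1                          
  chi_2 (sign: r->1, s->-1)  1             1                    1                    -1                         
  chi_3 (2d, j=1)            2             -1/2 + sqrt(5)/2     -sqrt(5)/2 - 1/2     0                          
  chi_4 (2d, j=2)            2             -sqrt(5)/2 - 1/2     -1/2 + sqrt(5)/2     0                          

Spot check: chi_3 (2d, j=1) on {s, sr, ..., sr^4} = 0.

Derivation: D_5 has order 2*5 = 10 with 4 conjugacy classes, hence 4 irreducibles. Sum of squared dims 1 + 1 + 4 + 4 = 10 = |G|. Linear characters come from the abelianisation; the 2-dimensional irreps have character r^k -> 2*cos(2*pi*j*k/5), reflections -> 0.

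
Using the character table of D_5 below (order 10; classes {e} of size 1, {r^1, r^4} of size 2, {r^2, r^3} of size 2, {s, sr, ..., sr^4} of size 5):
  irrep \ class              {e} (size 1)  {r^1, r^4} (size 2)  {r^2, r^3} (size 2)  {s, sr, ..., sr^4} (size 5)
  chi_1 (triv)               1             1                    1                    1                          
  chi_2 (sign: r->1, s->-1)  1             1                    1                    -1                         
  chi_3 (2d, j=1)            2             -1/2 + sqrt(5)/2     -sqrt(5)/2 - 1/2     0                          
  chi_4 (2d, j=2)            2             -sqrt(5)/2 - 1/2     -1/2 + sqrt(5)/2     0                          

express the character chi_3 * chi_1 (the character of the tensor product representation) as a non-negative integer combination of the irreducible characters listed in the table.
chi_3 tensor chi_1 = chi_3 (all other irreducibles have multiplicity 0).

Derivation: The character of a tensor product is the pointwise product (chi_3 * chi_1)(C) = chi_3(C) * chi_1(C):
  {e}: (2)*(1), {r^1, r^4}: (-1/2 + sqrt(5)/2)*(1), {r^2, r^3}: (-sqrt(5)/2 - 1/2)*(1), {s, sr, ..., sr^4}: (0)*(1)
so (chi_3 * chi_1) takes values
  {e} -> 2, {r^1, r^4} -> -1/2 + sqrt(5)/2, {r^2, r^3} -> -sqrt(5)/2 - 1/2, {s, sr, ..., sr^4} -> 0.
Now take the inner product of this character with each irreducible chi from the table, <chi_3*chi_1, chi> = (1/10) sum_C |C| (chi_3*chi_1)(C) conj(chi(C)):
  <chi_3*chi_1, chi_1> = (1/10)[1*(2)*conj(1) + 2*(-1/2 + sqrt(5)/2)*conj(1) + 2*(-sqrt(5)/2 - 1/2)*conj(1) + 5*(0)*conj(1)]
      = (1/10)[(2) + (-1 + sqrt(5)) + (-sqrt(5) - 1) + (0)] = 0/10 = 0
  <chi_3*chi_1, chi_2> = (1/10)[1*(2)*conj(1) + 2*(-1/2 + sqrt(5)/2)*conj(1) + 2*(-sqrt(5)/2 - 1/2)*conj(1) + 5*(0)*conj(-1)]
      = (1/10)[(2) + (-1 + sqrt(5)) + (-sqrt(5) - 1) + (0)] = 0/10 = 0
  <chi_3*chi_1, chi_3> = (1/10)[1*(2)*conj(2) + 2*(-1/2 + sqrt(5)/2)*conj(-1/2 + sqrt(5)/2) + 2*(-sqrt(5)/2 - 1/2)*conj(-sqrt(5)/2 - 1/2) + 5*(0)*conj(0)]
      = (1/10)[(4) + (3 - sqrt(5)) + (sqrt(5) + 3) + (0)] = 10/10 = 1
  <chi_3*chi_1, chi_4> = (1/10)[1*(2)*conj(2) + 2*(-1/2 + sqrt(5)/2)*conj(-sqrt(5)/2 - 1/2) + 2*(-sqrt(5)/2 - 1/2)*conj(-1/2 + sqrt(5)/2) + 5*(0)*conj(0)]
      = (1/10)[(4) + (-2) + (-2) + (0)] = 0/10 = 0
Hence the multiplicities are chi_3: 1. Dimension check: dim(chi_3)*dim(chi_1) = 2*1 = 2 and sum (mult * dim) = 1*2 = 2.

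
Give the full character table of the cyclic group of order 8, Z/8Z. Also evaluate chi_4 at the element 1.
Character table of Z/8Z (irreps indexed chi_0,...,chi_7 with chi_k(m) = zeta_8^(k*m), zeta_8 = exp(2*pi*i/8)):
  irrep \ class  {0} (size 1)  {1} (size 1)    {2} (size 1)  {3} (size 1)    {4} (size 1)  {5} (size 1)    {6} (size 1)  {7} (size 1)  
  chi_0          1             1               1             1               1             1               1             1             
  chi_1          1             exp(I*pi/4)     I             exp(3*I*pi/4)   -1            exp(-3*I*pi/4)  -I            exp(-I*pi/4)  
  chi_2          1             I               -1            -I              1             I               -1            -I            
  chi_3          1             exp(3*I*pi/4)   -I            exp(I*pi/4)     -1            exp(-I*pi/4)    I             exp(-3*I*pi/4)
  chi_4          1             -1              1             -1              1             -1              1             -1            
  chi_5          1             exp(-3*I*pi/4)  I             exp(-I*pi/4)    -1            exp(I*pi/4)     -I            exp(3*I*pi/4) 
  chi_6          1             -I              -1            I               1             -I              -1            I             
  chi_7          1             exp(-I*pi/4)    -I            exp(-3*I*pi/4)  -1            exp(3*I*pi/4)   I             exp(I*pi/4)   

Spot check: chi_4(1) = zeta_8^(4*1) = zeta_8^4 = -1.

Justification: Z/8Z is abelian, so all 8 irreducible complex representations are 1-dimensional. They are given by chi_k(m) = zeta_8^(k*m) for k = 0,...,7. Row orthogonality: sum_m chi_k(m) conj(chi_l(m)) = 8 * [k = l].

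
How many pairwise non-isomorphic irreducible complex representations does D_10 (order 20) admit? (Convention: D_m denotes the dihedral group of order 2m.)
8

Solution. The number of irreducible complex representations of a finite group equals its number of conjugacy classes. D_10 has 8 conjugacy classes (n/2 + 3 for n even), so D_10 (order 20) has exactly 8 irreducible complex representations.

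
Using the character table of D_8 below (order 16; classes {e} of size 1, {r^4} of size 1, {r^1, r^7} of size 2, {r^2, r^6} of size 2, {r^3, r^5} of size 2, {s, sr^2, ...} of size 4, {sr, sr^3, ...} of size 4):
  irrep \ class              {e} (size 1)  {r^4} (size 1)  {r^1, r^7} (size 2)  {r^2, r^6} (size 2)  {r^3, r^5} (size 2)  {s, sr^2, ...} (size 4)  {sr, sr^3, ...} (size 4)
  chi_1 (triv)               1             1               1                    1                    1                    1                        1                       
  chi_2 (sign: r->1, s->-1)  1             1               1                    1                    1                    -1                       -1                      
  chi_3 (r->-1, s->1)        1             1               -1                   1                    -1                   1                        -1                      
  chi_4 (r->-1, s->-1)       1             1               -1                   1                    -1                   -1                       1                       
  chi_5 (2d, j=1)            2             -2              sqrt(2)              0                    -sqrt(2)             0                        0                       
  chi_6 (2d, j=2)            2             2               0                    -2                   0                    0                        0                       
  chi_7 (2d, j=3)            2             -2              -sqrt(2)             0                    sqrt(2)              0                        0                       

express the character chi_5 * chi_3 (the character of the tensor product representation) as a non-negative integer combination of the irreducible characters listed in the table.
chi_5 tensor chi_3 = chi_7 (all other irreducibles have multiplicity 0).

Working: The character of a tensor product is the pointwise product (chi_5 * chi_3)(C) = chi_5(C) * chi_3(C):
  {e}: (2)*(1), {r^4}: (-2)*(1), {r^1, r^7}: (sqrt(2))*(-1), {r^2, r^6}: (0)*(1), {r^3, r^5}: (-sqrt(2))*(-1), {s, sr^2, ...}: (0)*(1), {sr, sr^3, ...}: (0)*(-1)
so (chi_5 * chi_3) takes values
  {e} -> 2, {r^4} -> -2, {r^1, r^7} -> -sqrt(2), {r^2, r^6} -> 0, {r^3, r^5} -> sqrt(2), {s, sr^2, ...} -> 0, {sr, sr^3, ...} -> 0.
Now take the inner product of this character with each irreducible chi from the table, <chi_5*chi_3, chi> = (1/16) sum_C |C| (chi_5*chi_3)(C) conj(chi(C)):
  <chi_5*chi_3, chi_1> = (1/16)[1*(2)*conj(1) + 1*(-2)*conj(1) + 2*(-sqrt(2))*conj(1) + 2*(0)*conj(1) + 2*(sqrt(2))*conj(1) + 4*(0)*conj(1) + 4*(0)*conj(1)]
      = (1/16)[(2) + (-2) + (-2*sqrt(2)) + (0) + (2*sqrt(2)) + (0) + (0)] = 0/16 = 0
  <chi_5*chi_3, chi_2> = (1/16)[1*(2)*conj(1) + 1*(-2)*conj(1) + 2*(-sqrt(2))*conj(1) + 2*(0)*conj(1) + 2*(sqrt(2))*conj(1) + 4*(0)*conj(-1) + 4*(0)*conj(-1)]
      = (1/16)[(2) + (-2) + (-2*sqrt(2)) + (0) + (2*sqrt(2)) + (0) + (0)] = 0/16 = 0
  <chi_5*chi_3, chi_3> = (1/16)[1*(2)*conj(1) + 1*(-2)*conj(1) + 2*(-sqrt(2))*conj(-1) + 2*(0)*conj(1) + 2*(sqrt(2))*conj(-1) + 4*(0)*conj(1) + 4*(0)*conj(-1)]
      = (1/16)[(2) + (-2) + (2*sqrt(2)) + (0) + (-2*sqrt(2)) + (0) + (0)] = 0/16 = 0
  <chi_5*chi_3, chi_4> = (1/16)[1*(2)*conj(1) + 1*(-2)*conj(1) + 2*(-sqrt(2))*conj(-1) + 2*(0)*conj(1) + 2*(sqrt(2))*conj(-1) + 4*(0)*conj(-1) + 4*(0)*conj(1)]
      = (1/16)[(2) + (-2) + (2*sqrt(2)) + (0) + (-2*sqrt(2)) + (0) + (0)] = 0/16 = 0
  <chi_5*chi_3, chi_5> = (1/16)[1*(2)*conj(2) + 1*(-2)*conj(-2) + 2*(-sqrt(2))*conj(sqrt(2)) + 2*(0)*conj(0) + 2*(sqrt(2))*conj(-sqrt(2)) + 4*(0)*conj(0) + 4*(0)*conj(0)]
      = (1/16)[(4) + (4) + (-4) + (0) + (-4) + (0) + (0)] = 0/16 = 0
  <chi_5*chi_3, chi_6> = (1/16)[1*(2)*conj(2) + 1*(-2)*conj(2) + 2*(-sqrt(2))*conj(0) + 2*(0)*conj(-2) + 2*(sqrt(2))*conj(0) + 4*(0)*conj(0) + 4*(0)*conj(0)]
      = (1/16)[(4) + (-4) + (0) + (0) + (0) + (0) + (0)] = 0/16 = 0
  <chi_5*chi_3, chi_7> = (1/16)[1*(2)*conj(2) + 1*(-2)*conj(-2) + 2*(-sqrt(2))*conj(-sqrt(2)) + 2*(0)*conj(0) + 2*(sqrt(2))*conj(sqrt(2)) + 4*(0)*conj(0) + 4*(0)*conj(0)]
      = (1/16)[(4) + (4) + (4) + (0) + (4) + (0) + (0)] = 16/16 = 1
Hence the multiplicities are chi_7: 1. Dimension check: dim(chi_5)*dim(chi_3) = 2*1 = 2 and sum (mult * dim) = 1*2 = 2.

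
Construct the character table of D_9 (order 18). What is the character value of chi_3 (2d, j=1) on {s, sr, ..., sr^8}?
Conjugacy classes: {e} of size 1, {r^1, r^8} of size 2, {r^2, r^7} of size 2, {r^3, r^6} of size 2, {r^4, r^5} of size 2, {s, sr, ..., sr^8} of size 9.
Character table:
  irrep \ class              {e} (size 1)  {r^1, r^8} (size 2)  {r^2, r^7} (size 2)  {r^3, r^6} (size 2)  {r^4, r^5} (size 2)  {s, sr, ..., sr^8} (size 9)
  chi_1 (triv)               1             1                    1                    1                    1                    1                          
  chi_2 (sign: r->1, s->-1)  1             1                    1                    1                    1                    -1                         
  chi_3 (2d, j=1)            2             2*cos(2*pi/9)        2*cos(4*pi/9)        -1                   -2*cos(pi/9)         0                          
  chi_4 (2d, j=2)            2             2*cos(4*pi/9)        -2*cos(pi/9)         -1                   2*cos(2*pi/9)        0                          
  chi_5 (2d, j=3)            2             -1                   -1                   2                    -1                   0                          
  chi_6 (2d, j=4)            2             -2*cos(pi/9)         2*cos(2*pi/9)        -1                   2*cos(4*pi/9)        0                          

Spot check: chi_3 (2d, j=1) on {s, sr, ..., sr^8} = 0.

Derivation: D_9 has order 2*9 = 18 with 6 conjugacy classes, hence 6 irreducibles. Sum of squared dims 1 + 1 + 4 + 4 + 4 + 4 = 18 = |G|. Linear characters come from the abelianisation; the 2-dimensional irreps have character r^k -> 2*cos(2*pi*j*k/9), reflections -> 0.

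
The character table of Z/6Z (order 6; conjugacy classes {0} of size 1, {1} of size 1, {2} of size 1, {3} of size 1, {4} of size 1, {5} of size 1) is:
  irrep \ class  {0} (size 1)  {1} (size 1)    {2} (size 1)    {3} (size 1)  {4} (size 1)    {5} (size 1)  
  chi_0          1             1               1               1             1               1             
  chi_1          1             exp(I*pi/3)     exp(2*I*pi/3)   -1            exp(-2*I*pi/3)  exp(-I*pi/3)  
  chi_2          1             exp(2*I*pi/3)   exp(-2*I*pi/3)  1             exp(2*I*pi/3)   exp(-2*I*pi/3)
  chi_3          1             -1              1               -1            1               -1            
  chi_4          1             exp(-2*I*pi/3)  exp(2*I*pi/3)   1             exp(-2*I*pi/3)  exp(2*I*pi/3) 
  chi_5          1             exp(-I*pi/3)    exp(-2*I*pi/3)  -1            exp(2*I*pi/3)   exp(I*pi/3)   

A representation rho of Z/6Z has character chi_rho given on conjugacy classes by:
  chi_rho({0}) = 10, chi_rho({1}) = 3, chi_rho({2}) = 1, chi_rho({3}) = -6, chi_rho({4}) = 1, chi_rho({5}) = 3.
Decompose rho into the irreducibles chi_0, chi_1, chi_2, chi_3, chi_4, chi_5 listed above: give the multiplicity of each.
Multiplicities: chi_0: 2, chi_1: 3, chi_2: 0, chi_3: 2, chi_4: 0, chi_5: 3.

Why: Use <chi_rho, chi> = (1/|G|) sum_C |C| * chi_rho(C) * conj(chi(C)) with |G| = 6 for each irreducible chi in the table:
  <chi_rho, chi_0> = (1/6)[1*(10)*conj(1) + 1*(3)*conj(1) + 1*(1)*conj(1) + 1*(-6)*conj(1) + 1*(1)*conj(1) + 1*(3)*conj(1)]
      = (1/6)[(10) + (3) + (1) + (-6) + (1) + (3)] = 12/6 = 2
  <chi_rho, chi_1> = (1/6)[1*(10)*conj(1) + 1*(3)*conj(exp(I*pi/3)) + 1*(1)*conj(exp(2*I*pi/3)) + 1*(-6)*conj(-1) + 1*(1)*conj(exp(-2*I*pi/3)) + 1*(3)*conj(exp(-I*pi/3))]
      = (1/6)[(10) + (3 + 3*exp(-2*I*pi/3)) + (3 + 4*exp(-2*I*pi/3) + 3*exp(2*I*pi/3)) + (6) + (3 + 3*exp(-2*I*pi/3) + 4*exp(2*I*pi/3)) + (3 + 3*exp(2*I*pi/3))] = 18/6 = 3
  <chi_rho, chi_2> = (1/6)[1*(10)*conj(1) + 1*(3)*conj(exp(2*I*pi/3)) + 1*(1)*conj(exp(-2*I*pi/3)) + 1*(-6)*conj(1) + 1*(1)*conj(exp(2*I*pi/3)) + 1*(3)*conj(exp(-2*I*pi/3))]
      = (1/6)[(10) + (-3 + 3*exp(-I*pi/3)) + (3 + 3*exp(-2*I*pi/3) + 4*exp(2*I*pi/3)) + (-6) + (3 + 4*exp(-2*I*pi/3) + 3*exp(2*I*pi/3)) + (-3 + 3*exp(I*pi/3))] = 0/6 = 0
  <chi_rho, chi_3> = (1/6)[1*(10)*conj(1) + 1*(3)*conj(-1) + 1*(1)*conj(1) + 1*(-6)*conj(-1) + 1*(1)*conj(1) + 1*(3)*conj(-1)]
      = (1/6)[(10) + (-3) + (1) + (6) + (1) + (-3)] = 12/6 = 2
  <chi_rho, chi_4> = (1/6)[1*(10)*conj(1) + 1*(3)*conj(exp(-2*I*pi/3)) + 1*(1)*conj(exp(2*I*pi/3)) + 1*(-6)*conj(1) + 1*(1)*conj(exp(-2*I*pi/3)) + 1*(3)*conj(exp(2*I*pi/3))]
      = (1/6)[(10) + (-3 + 3*exp(I*pi/3)) + (3 + 4*exp(-2*I*pi/3) + 3*exp(2*I*pi/3)) + (-6) + (3 + 3*exp(-2*I*pi/3) + 4*exp(2*I*pi/3)) + (-3 + 3*exp(-I*pi/3))] = 0/6 = 0
  <chi_rho, chi_5> = (1/6)[1*(10)*conj(1) + 1*(3)*conj(exp(-I*pi/3)) + 1*(1)*conj(exp(-2*I*pi/3)) + 1*(-6)*conj(-1) + 1*(1)*conj(exp(2*I*pi/3)) + 1*(3)*conj(exp(I*pi/3))]
      = (1/6)[(10) + (3 + 3*exp(2*I*pi/3)) + (3 + 3*exp(-2*I*pi/3) + 4*exp(2*I*pi/3)) + (6) + (3 + 4*exp(-2*I*pi/3) + 3*exp(2*I*pi/3)) + (3 + 3*exp(-2*I*pi/3))] = 18/6 = 3
(Exp terms are combined using exp(i*s)*conj(exp(i*t)) = exp(i*(s-t)), and sums of them are collapsed using the identity that for every m > 1 the m distinct m-th roots of unity sum to 0, e.g. 1 + exp(2*I*pi/3) + exp(-2*I*pi/3) = 0.)
Dimension check: dim(rho) = sum (mult * dim) = 2*1 + 3*1 + 0*1 + 2*1 + 0*1 + 3*1 = 10 = chi_rho(e) = 10.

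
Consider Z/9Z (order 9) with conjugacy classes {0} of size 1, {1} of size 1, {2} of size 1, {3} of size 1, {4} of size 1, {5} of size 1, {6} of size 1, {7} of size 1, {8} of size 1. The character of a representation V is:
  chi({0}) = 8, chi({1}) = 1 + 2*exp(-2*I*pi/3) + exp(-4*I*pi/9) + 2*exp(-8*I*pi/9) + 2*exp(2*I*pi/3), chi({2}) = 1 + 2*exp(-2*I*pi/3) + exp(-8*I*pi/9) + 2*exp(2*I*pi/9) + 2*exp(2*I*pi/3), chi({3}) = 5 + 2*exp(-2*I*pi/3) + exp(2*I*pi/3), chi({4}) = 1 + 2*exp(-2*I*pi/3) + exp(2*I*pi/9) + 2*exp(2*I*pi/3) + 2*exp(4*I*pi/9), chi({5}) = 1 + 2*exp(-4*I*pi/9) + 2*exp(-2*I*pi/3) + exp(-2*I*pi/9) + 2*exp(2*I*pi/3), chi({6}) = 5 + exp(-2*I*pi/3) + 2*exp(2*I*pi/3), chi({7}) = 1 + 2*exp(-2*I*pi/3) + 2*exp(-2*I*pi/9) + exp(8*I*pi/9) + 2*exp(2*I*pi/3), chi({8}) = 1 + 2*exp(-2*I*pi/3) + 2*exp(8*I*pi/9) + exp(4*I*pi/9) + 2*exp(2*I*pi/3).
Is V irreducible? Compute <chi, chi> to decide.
Not irreducible (reducible): <chi, chi> = 14 > 1.

Derivation: <chi, chi> = (1/|G|) sum_C |C| * |chi(C)|^2 = (1/9)[1*|8|^2 + 1*|1 + 2*exp(-2*I*pi/3) + exp(-4*I*pi/9) + 2*exp(-8*I*pi/9) + 2*exp(2*I*pi/3)|^2 + 1*|1 + 2*exp(-2*I*pi/3) + exp(-8*I*pi/9) + 2*exp(2*I*pi/9) + 2*exp(2*I*pi/3)|^2 + 1*|5 + 2*exp(-2*I*pi/3) + exp(2*I*pi/3)|^2 + 1*|1 + 2*exp(-2*I*pi/3) + exp(2*I*pi/9) + 2*exp(2*I*pi/3) + 2*exp(4*I*pi/9)|^2 + 1*|1 + 2*exp(-4*I*pi/9) + 2*exp(-2*I*pi/3) + exp(-2*I*pi/9) + 2*exp(2*I*pi/3)|^2 + 1*|5 + exp(-2*I*pi/3) + 2*exp(2*I*pi/3)|^2 + 1*|1 + 2*exp(-2*I*pi/3) + 2*exp(-2*I*pi/9) + exp(8*I*pi/9) + 2*exp(2*I*pi/3)|^2 + 1*|1 + 2*exp(-2*I*pi/3) + 2*exp(8*I*pi/9) + exp(4*I*pi/9) + 2*exp(2*I*pi/3)|^2]
  = (1/9)[(64) + (14 + 8*exp(-2*I*pi/3) + 7*exp(-4*I*pi/9) + 6*exp(-2*I*pi/9) + 4*exp(-8*I*pi/9) + 4*exp(8*I*pi/9) + 6*exp(2*I*pi/9) + 7*exp(4*I*pi/9) + 8*exp(2*I*pi/3)) + (14 + 8*exp(-2*I*pi/3) + 6*exp(-4*I*pi/9) + 4*exp(-2*I*pi/9) + 7*exp(-8*I*pi/9) + 7*exp(8*I*pi/9) + 4*exp(2*I*pi/9) + 6*exp(4*I*pi/9) + 8*exp(2*I*pi/3)) + (13) + (14 + 8*exp(-2*I*pi/3) + 7*exp(-2*I*pi/9) + 4*exp(-4*I*pi/9) + 6*exp(-8*I*pi/9) + 6*exp(8*I*pi/9) + 4*exp(4*I*pi/9) + 7*exp(2*I*pi/9) + 8*exp(2*I*pi/3)) + (14 + 8*exp(-2*I*pi/3) + 7*exp(-2*I*pi/9) + 4*exp(-4*I*pi/9) + 6*exp(-8*I*pi/9) + 6*exp(8*I*pi/9) + 4*exp(4*I*pi/9) + 7*exp(2*I*pi/9) + 8*exp(2*I*pi/3)) + (13) + (14 + 8*exp(-2*I*pi/3) + 6*exp(-4*I*pi/9) + 4*exp(-2*I*pi/9) + 7*exp(-8*I*pi/9) + 7*exp(8*I*pi/9) + 4*exp(2*I*pi/9) + 6*exp(4*I*pi/9) + 8*exp(2*I*pi/3)) + (14 + 8*exp(-2*I*pi/3) + 7*exp(-4*I*pi/9) + 6*exp(-2*I*pi/9) + 4*exp(-8*I*pi/9) + 4*exp(8*I*pi/9) + 6*exp(2*I*pi/9) + 7*exp(4*I*pi/9) + 8*exp(2*I*pi/3))] = 126/9 = 14.
(Exp terms are combined using exp(i*s)*conj(exp(i*t)) = exp(i*(s-t)), and sums of them are collapsed using the identity that for every m > 1 the m distinct m-th roots of unity sum to 0, e.g. 1 + exp(2*I*pi/3) + exp(-2*I*pi/3) = 0.)
A character is irreducible iff <chi, chi> = 1, so this representation is reducible.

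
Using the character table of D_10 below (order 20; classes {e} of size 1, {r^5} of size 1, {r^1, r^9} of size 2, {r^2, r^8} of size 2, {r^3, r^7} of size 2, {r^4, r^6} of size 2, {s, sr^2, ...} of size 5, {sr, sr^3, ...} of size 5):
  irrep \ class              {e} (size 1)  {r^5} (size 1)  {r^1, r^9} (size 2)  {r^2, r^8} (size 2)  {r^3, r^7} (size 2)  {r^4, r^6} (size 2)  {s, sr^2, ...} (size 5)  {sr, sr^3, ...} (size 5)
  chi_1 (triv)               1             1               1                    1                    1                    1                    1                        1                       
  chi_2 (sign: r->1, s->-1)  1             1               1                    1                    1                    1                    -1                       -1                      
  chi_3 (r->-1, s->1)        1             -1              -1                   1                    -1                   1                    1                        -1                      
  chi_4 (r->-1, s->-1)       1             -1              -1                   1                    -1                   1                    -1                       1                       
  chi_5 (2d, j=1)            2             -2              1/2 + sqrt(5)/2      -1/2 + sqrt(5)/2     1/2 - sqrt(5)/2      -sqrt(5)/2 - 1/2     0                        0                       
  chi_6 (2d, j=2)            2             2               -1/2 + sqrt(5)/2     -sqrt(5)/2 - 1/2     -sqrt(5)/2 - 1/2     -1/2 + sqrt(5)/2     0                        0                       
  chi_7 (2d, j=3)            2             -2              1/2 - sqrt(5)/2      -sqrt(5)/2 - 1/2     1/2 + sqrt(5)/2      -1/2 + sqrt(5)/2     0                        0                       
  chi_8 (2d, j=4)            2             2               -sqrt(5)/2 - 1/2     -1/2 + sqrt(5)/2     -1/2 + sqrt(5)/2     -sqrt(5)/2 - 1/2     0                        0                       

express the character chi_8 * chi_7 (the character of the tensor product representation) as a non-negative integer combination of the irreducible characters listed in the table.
chi_8 tensor chi_7 = chi_5 + chi_7 (all other irreducibles have multiplicity 0).

Explanation: The character of a tensor product is the pointwise product (chi_8 * chi_7)(C) = chi_8(C) * chi_7(C):
  {e}: (2)*(2), {r^5}: (2)*(-2), {r^1, r^9}: (-sqrt(5)/2 - 1/2)*(1/2 - sqrt(5)/2), {r^2, r^8}: (-1/2 + sqrt(5)/2)*(-sqrt(5)/2 - 1/2), {r^3, r^7}: (-1/2 + sqrt(5)/2)*(1/2 + sqrt(5)/2), {r^4, r^6}: (-sqrt(5)/2 - 1/2)*(-1/2 + sqrt(5)/2), {s, sr^2, ...}: (0)*(0), {sr, sr^3, ...}: (0)*(0)
so (chi_8 * chi_7) takes values
  {e} -> 4, {r^5} -> -4, {r^1, r^9} -> 1, {r^2, r^8} -> -1, {r^3, r^7} -> 1, {r^4, r^6} -> -1, {s, sr^2, ...} -> 0, {sr, sr^3, ...} -> 0.
Now take the inner product of this character with each irreducible chi from the table, <chi_8*chi_7, chi> = (1/20) sum_C |C| (chi_8*chi_7)(C) conj(chi(C)):
  <chi_8*chi_7, chi_1> = (1/20)[1*(4)*conj(1) + 1*(-4)*conj(1) + 2*(1)*conj(1) + 2*(-1)*conj(1) + 2*(1)*conj(1) + 2*(-1)*conj(1) + 5*(0)*conj(1) + 5*(0)*conj(1)]
      = (1/20)[(4) + (-4) + (2) + (-2) + (2) + (-2) + (0) + (0)] = 0/20 = 0
  <chi_8*chi_7, chi_2> = (1/20)[1*(4)*conj(1) + 1*(-4)*conj(1) + 2*(1)*conj(1) + 2*(-1)*conj(1) + 2*(1)*conj(1) + 2*(-1)*conj(1) + 5*(0)*conj(-1) + 5*(0)*conj(-1)]
      = (1/20)[(4) + (-4) + (2) + (-2) + (2) + (-2) + (0) + (0)] = 0/20 = 0
  <chi_8*chi_7, chi_3> = (1/20)[1*(4)*conj(1) + 1*(-4)*conj(-1) + 2*(1)*conj(-1) + 2*(-1)*conj(1) + 2*(1)*conj(-1) + 2*(-1)*conj(1) + 5*(0)*conj(1) + 5*(0)*conj(-1)]
      = (1/20)[(4) + (4) + (-2) + (-2) + (-2) + (-2) + (0) + (0)] = 0/20 = 0
  <chi_8*chi_7, chi_4> = (1/20)[1*(4)*conj(1) + 1*(-4)*conj(-1) + 2*(1)*conj(-1) + 2*(-1)*conj(1) + 2*(1)*conj(-1) + 2*(-1)*conj(1) + 5*(0)*conj(-1) + 5*(0)*conj(1)]
      = (1/20)[(4) + (4) + (-2) + (-2) + (-2) + (-2) + (0) + (0)] = 0/20 = 0
  <chi_8*chi_7, chi_5> = (1/20)[1*(4)*conj(2) + 1*(-4)*conj(-2) + 2*(1)*conj(1/2 + sqrt(5)/2) + 2*(-1)*conj(-1/2 + sqrt(5)/2) + 2*(1)*conj(1/2 - sqrt(5)/2) + 2*(-1)*conj(-sqrt(5)/2 - 1/2) + 5*(0)*conj(0) + 5*(0)*conj(0)]
      = (1/20)[(8) + (8) + (1 + sqrt(5)) + (1 - sqrt(5)) + (1 - sqrt(5)) + (1 + sqrt(5)) + (0) + (0)] = 20/20 = 1
  <chi_8*chi_7, chi_6> = (1/20)[1*(4)*conj(2) + 1*(-4)*conj(2) + 2*(1)*conj(-1/2 + sqrt(5)/2) + 2*(-1)*conj(-sqrt(5)/2 - 1/2) + 2*(1)*conj(-sqrt(5)/2 - 1/2) + 2*(-1)*conj(-1/2 + sqrt(5)/2) + 5*(0)*conj(0) + 5*(0)*conj(0)]
      = (1/20)[(8) + (-8) + (-1 + sqrt(5)) + (1 + sqrt(5)) + (-sqrt(5) - 1) + (1 - sqrt(5)) + (0) + (0)] = 0/20 = 0
  <chi_8*chi_7, chi_7> = (1/20)[1*(4)*conj(2) + 1*(-4)*conj(-2) + 2*(1)*conj(1/2 - sqrt(5)/2) + 2*(-1)*conj(-sqrt(5)/2 - 1/2) + 2*(1)*conj(1/2 + sqrt(5)/2) + 2*(-1)*conj(-1/2 + sqrt(5)/2) + 5*(0)*conj(0) + 5*(0)*conj(0)]
      = (1/20)[(8) + (8) + (1 - sqrt(5)) + (1 + sqrt(5)) + (1 + sqrt(5)) + (1 - sqrt(5)) + (0) + (0)] = 20/20 = 1
  <chi_8*chi_7, chi_8> = (1/20)[1*(4)*conj(2) + 1*(-4)*conj(2) + 2*(1)*conj(-sqrt(5)/2 - 1/2) + 2*(-1)*conj(-1/2 + sqrt(5)/2) + 2*(1)*conj(-1/2 + sqrt(5)/2) + 2*(-1)*conj(-sqrt(5)/2 - 1/2) + 5*(0)*conj(0) + 5*(0)*conj(0)]
      = (1/20)[(8) + (-8) + (-sqrt(5) - 1) + (1 - sqrt(5)) + (-1 + sqrt(5)) + (1 + sqrt(5)) + (0) + (0)] = 0/20 = 0
Hence the multiplicities are chi_5: 1, chi_7: 1. Dimension check: dim(chi_8)*dim(chi_7) = 2*2 = 4 and sum (mult * dim) = 1*2 + 1*2 = 4.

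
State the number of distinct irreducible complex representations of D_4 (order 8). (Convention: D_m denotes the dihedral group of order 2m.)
5

Solution. The number of irreducible complex representations of a finite group equals its number of conjugacy classes. D_4 has 5 conjugacy classes (n/2 + 3 for n even), so D_4 (order 8) has exactly 5 irreducible complex representations.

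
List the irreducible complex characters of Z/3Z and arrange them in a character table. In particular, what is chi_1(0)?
Character table of Z/3Z (irreps indexed chi_0,...,chi_2 with chi_k(m) = zeta_3^(k*m), zeta_3 = exp(2*pi*i/3)):
  irrep \ class  {0} (size 1)  {1} (size 1)    {2} (size 1)  
  chi_0          1             1               1             
  chi_1          1             exp(2*I*pi/3)   exp(-2*I*pi/3)
  chi_2          1             exp(-2*I*pi/3)  exp(2*I*pi/3) 

Spot check: chi_1(0) = zeta_3^(1*0) = zeta_3^0 = 1.

Why: Z/3Z is abelian, so all 3 irreducible complex representations are 1-dimensional. They are given by chi_k(m) = zeta_3^(k*m) for k = 0,...,2. Row orthogonality: sum_m chi_k(m) conj(chi_l(m)) = 3 * [k = l].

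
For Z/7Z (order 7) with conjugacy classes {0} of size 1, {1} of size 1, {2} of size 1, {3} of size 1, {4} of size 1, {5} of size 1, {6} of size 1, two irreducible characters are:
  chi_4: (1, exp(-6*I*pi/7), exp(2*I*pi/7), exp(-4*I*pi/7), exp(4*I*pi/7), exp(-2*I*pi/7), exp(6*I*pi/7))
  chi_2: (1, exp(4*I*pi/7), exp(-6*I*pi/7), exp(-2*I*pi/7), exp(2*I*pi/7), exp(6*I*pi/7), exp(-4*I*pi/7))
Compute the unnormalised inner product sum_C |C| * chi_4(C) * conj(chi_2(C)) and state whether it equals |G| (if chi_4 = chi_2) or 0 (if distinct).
Sum = 0; so <chi_4, chi_2> = 0 (distinct irreducibles are orthogonal).

Argument: Compute term by term over conjugacy classes (|C| * chi_4(C) * conj(chi_2(C))):
  1*(1)*conj(1) + 1*(exp(-6*I*pi/7))*conj(exp(4*I*pi/7)) + 1*(exp(2*I*pi/7))*conj(exp(-6*I*pi/7)) + 1*(exp(-4*I*pi/7))*conj(exp(-2*I*pi/7)) + 1*(exp(4*I*pi/7))*conj(exp(2*I*pi/7)) + 1*(exp(-2*I*pi/7))*conj(exp(6*I*pi/7)) + 1*(exp(6*I*pi/7))*conj(exp(-4*I*pi/7))
  = (1) + (exp(4*I*pi/7)) + (exp(-6*I*pi/7)) + (exp(-2*I*pi/7)) + (exp(2*I*pi/7)) + (exp(6*I*pi/7)) + (exp(-4*I*pi/7))
  = 0.
(Exp terms are combined using exp(i*s)*conj(exp(i*t)) = exp(i*(s-t)), and sums of them are collapsed using the identity that for every m > 1 the m distinct m-th roots of unity sum to 0, e.g. 1 + exp(2*I*pi/3) + exp(-2*I*pi/3) = 0.)
Dividing by |G| = 7 gives 0/7 = 0, matching the row-orthogonality relation <chi_4, chi_2> = [chi_4 = chi_2].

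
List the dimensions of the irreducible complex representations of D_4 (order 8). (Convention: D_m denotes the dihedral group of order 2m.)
Dimensions: 1, 1, 1, 1, 2

Reasoning: There are 5 irreducibles (= number of conjugacy classes). Their dimensions d_i satisfy sum d_i^2 = |G| = 8: 1 + 1 + 1 + 1 + 4 = 8.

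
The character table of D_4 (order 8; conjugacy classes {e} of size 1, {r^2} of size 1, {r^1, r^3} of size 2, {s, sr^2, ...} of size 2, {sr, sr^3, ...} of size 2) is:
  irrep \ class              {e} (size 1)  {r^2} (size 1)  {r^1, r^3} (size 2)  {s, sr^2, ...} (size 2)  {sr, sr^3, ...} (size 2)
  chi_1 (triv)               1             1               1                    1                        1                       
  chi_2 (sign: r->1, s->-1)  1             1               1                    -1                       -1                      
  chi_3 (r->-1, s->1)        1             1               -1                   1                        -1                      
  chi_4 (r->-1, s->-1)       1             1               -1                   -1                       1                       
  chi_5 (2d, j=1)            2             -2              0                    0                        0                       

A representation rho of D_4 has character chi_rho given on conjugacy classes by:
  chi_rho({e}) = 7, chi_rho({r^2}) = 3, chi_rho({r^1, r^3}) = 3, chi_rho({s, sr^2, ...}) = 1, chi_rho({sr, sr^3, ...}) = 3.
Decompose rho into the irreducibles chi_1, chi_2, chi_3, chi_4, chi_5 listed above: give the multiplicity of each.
Multiplicities: chi_1: 3, chi_2: 1, chi_3: 0, chi_4: 1, chi_5: 1.

Derivation: Use <chi_rho, chi> = (1/|G|) sum_C |C| * chi_rho(C) * conj(chi(C)) with |G| = 8 for each irreducible chi in the table:
  <chi_rho, chi_1> = (1/8)[1*(7)*conj(1) + 1*(3)*conj(1) + 2*(3)*conj(1) + 2*(1)*conj(1) + 2*(3)*conj(1)]
      = (1/8)[(7) + (3) + (6) + (2) + (6)] = 24/8 = 3
  <chi_rho, chi_2> = (1/8)[1*(7)*conj(1) + 1*(3)*conj(1) + 2*(3)*conj(1) + 2*(1)*conj(-1) + 2*(3)*conj(-1)]
      = (1/8)[(7) + (3) + (6) + (-2) + (-6)] = 8/8 = 1
  <chi_rho, chi_3> = (1/8)[1*(7)*conj(1) + 1*(3)*conj(1) + 2*(3)*conj(-1) + 2*(1)*conj(1) + 2*(3)*conj(-1)]
      = (1/8)[(7) + (3) + (-6) + (2) + (-6)] = 0/8 = 0
  <chi_rho, chi_4> = (1/8)[1*(7)*conj(1) + 1*(3)*conj(1) + 2*(3)*conj(-1) + 2*(1)*conj(-1) + 2*(3)*conj(1)]
      = (1/8)[(7) + (3) + (-6) + (-2) + (6)] = 8/8 = 1
  <chi_rho, chi_5> = (1/8)[1*(7)*conj(2) + 1*(3)*conj(-2) + 2*(3)*conj(0) + 2*(1)*conj(0) + 2*(3)*conj(0)]
      = (1/8)[(14) + (-6) + (0) + (0) + (0)] = 8/8 = 1
Dimension check: dim(rho) = sum (mult * dim) = 3*1 + 1*1 + 0*1 + 1*1 + 1*2 = 7 = chi_rho(e) = 7.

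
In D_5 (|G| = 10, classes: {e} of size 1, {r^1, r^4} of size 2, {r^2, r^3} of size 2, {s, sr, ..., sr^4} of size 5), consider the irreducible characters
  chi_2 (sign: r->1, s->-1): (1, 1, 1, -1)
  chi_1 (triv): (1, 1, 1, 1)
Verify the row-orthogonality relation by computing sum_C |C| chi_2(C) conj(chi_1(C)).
Sum = 0; so <chi_2, chi_1> = 0 (distinct irreducibles are orthogonal).

Justification: Compute term by term over conjugacy classes (|C| * chi_2(C) * conj(chi_1(C))):
  1*(1)*conj(1) + 2*(1)*conj(1) + 2*(1)*conj(1) + 5*(-1)*conj(1)
  = (1) + (2) + (2) + (-5)
  = 0.
Dividing by |G| = 10 gives 0/10 = 0, matching the row-orthogonality relation <chi_2, chi_1> = [chi_2 = chi_1].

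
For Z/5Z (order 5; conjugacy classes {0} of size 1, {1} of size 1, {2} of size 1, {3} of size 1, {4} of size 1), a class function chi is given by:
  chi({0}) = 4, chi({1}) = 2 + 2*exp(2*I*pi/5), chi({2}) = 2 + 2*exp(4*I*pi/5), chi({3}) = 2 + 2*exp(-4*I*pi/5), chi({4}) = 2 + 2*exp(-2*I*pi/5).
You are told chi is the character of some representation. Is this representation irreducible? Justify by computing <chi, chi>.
Not irreducible (reducible): <chi, chi> = 8 > 1.

Justification: <chi, chi> = (1/|G|) sum_C |C| * |chi(C)|^2 = (1/5)[1*|4|^2 + 1*|2 + 2*exp(2*I*pi/5)|^2 + 1*|2 + 2*exp(4*I*pi/5)|^2 + 1*|2 + 2*exp(-4*I*pi/5)|^2 + 1*|2 + 2*exp(-2*I*pi/5)|^2]
  = (1/5)[(16) + (8 + 4*exp(-2*I*pi/5) + 4*exp(2*I*pi/5)) + (8 + 4*exp(-4*I*pi/5) + 4*exp(4*I*pi/5)) + (8 + 4*exp(-4*I*pi/5) + 4*exp(4*I*pi/5)) + (8 + 4*exp(-2*I*pi/5) + 4*exp(2*I*pi/5))] = 40/5 = 8.
(Exp terms are combined using exp(i*s)*conj(exp(i*t)) = exp(i*(s-t)), and sums of them are collapsed using the identity that for every m > 1 the m distinct m-th roots of unity sum to 0, e.g. 1 + exp(2*I*pi/3) + exp(-2*I*pi/3) = 0.)
A character is irreducible iff <chi, chi> = 1, so this representation is reducible.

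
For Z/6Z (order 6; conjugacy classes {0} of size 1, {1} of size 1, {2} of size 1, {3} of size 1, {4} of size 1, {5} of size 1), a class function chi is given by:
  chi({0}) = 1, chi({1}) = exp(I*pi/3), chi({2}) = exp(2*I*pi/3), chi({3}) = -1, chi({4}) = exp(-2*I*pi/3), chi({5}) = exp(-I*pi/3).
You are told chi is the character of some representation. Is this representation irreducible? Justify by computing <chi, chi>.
Irreducible: <chi, chi> = 1.

Proof sketch: <chi, chi> = (1/|G|) sum_C |C| * |chi(C)|^2 = (1/6)[1*|1|^2 + 1*|exp(I*pi/3)|^2 + 1*|exp(2*I*pi/3)|^2 + 1*|-1|^2 + 1*|exp(-2*I*pi/3)|^2 + 1*|exp(-I*pi/3)|^2]
  = (1/6)[(1) + (1) + (1) + (1) + (1) + (1)] = 6/6 = 1.
(Exp terms are combined using exp(i*s)*conj(exp(i*t)) = exp(i*(s-t)), and sums of them are collapsed using the identity that for every m > 1 the m distinct m-th roots of unity sum to 0, e.g. 1 + exp(2*I*pi/3) + exp(-2*I*pi/3) = 0.)
A character is irreducible iff <chi, chi> = 1, so this representation is irreducible.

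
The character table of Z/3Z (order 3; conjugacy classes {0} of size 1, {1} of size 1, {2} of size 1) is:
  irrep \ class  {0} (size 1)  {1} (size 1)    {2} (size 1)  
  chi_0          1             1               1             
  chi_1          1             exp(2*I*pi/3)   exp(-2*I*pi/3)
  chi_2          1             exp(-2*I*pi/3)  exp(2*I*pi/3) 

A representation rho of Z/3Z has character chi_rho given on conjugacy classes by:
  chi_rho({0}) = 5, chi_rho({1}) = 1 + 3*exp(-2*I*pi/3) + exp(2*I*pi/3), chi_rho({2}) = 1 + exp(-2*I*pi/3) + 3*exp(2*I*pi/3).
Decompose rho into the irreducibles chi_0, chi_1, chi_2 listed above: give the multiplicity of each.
Multiplicities: chi_0: 1, chi_1: 1, chi_2: 3.

Reasoning: Use <chi_rho, chi> = (1/|G|) sum_C |C| * chi_rho(C) * conj(chi(C)) with |G| = 3 for each irreducible chi in the table:
  <chi_rho, chi_0> = (1/3)[1*(5)*conj(1) + 1*(1 + 3*exp(-2*I*pi/3) + exp(2*I*pi/3))*conj(1) + 1*(1 + exp(-2*I*pi/3) + 3*exp(2*I*pi/3))*conj(1)]
      = (1/3)[(5) + (1 + 3*exp(-2*I*pi/3) + exp(2*I*pi/3)) + (1 + exp(-2*I*pi/3) + 3*exp(2*I*pi/3))] = 3/3 = 1
  <chi_rho, chi_1> = (1/3)[1*(5)*conj(1) + 1*(1 + 3*exp(-2*I*pi/3) + exp(2*I*pi/3))*conj(exp(2*I*pi/3)) + 1*(1 + exp(-2*I*pi/3) + 3*exp(2*I*pi/3))*conj(exp(-2*I*pi/3))]
      = (1/3)[(5) + (1 + exp(-2*I*pi/3) + 3*exp(2*I*pi/3)) + (1 + 3*exp(-2*I*pi/3) + exp(2*I*pi/3))] = 3/3 = 1
  <chi_rho, chi_2> = (1/3)[1*(5)*conj(1) + 1*(1 + 3*exp(-2*I*pi/3) + exp(2*I*pi/3))*conj(exp(-2*I*pi/3)) + 1*(1 + exp(-2*I*pi/3) + 3*exp(2*I*pi/3))*conj(exp(2*I*pi/3))]
      = (1/3)[(5) + (2) + (2)] = 9/3 = 3
(Exp terms are combined using exp(i*s)*conj(exp(i*t)) = exp(i*(s-t)), and sums of them are collapsed using the identity that for every m > 1 the m distinct m-th roots of unity sum to 0, e.g. 1 + exp(2*I*pi/3) + exp(-2*I*pi/3) = 0.)
Dimension check: dim(rho) = sum (mult * dim) = 1*1 + 1*1 + 3*1 = 5 = chi_rho(e) = 5.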